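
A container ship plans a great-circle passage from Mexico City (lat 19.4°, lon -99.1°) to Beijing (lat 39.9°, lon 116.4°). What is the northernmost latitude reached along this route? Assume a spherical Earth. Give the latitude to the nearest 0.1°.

≈ 63.0°

The great circle lies in the plane with unit normal n̂ = (p₁ × p₂)/|p₁ × p₂|.
Here n̂_z ≈ -0.453; the vertex latitude is φ_max = arccos|n̂_z| ≈ 63.0°.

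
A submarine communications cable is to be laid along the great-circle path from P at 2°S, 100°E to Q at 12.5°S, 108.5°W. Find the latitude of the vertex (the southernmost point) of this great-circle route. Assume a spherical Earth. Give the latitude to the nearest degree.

≈ 28°S

The great circle lies in the plane with unit normal n̂ = (p₁ × p₂)/|p₁ × p₂|.
Here n̂_z ≈ +0.884; the vertex latitude is φ_max = arccos|n̂_z| ≈ 27.9°.
Check via Clairaut: cos φ_max = |cos φ₁| · sin C = cos(2.0°)·sin(117.9°) ≈ 0.884, again giving ≈ 27.9°.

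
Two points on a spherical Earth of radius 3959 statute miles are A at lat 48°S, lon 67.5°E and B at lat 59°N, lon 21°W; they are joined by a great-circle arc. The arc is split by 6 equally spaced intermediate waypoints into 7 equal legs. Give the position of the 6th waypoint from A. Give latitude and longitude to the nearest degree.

≈ lat 47°N, lon 2°E

From cos δ = sin φ₁ sin φ₂ + cos φ₁ cos φ₂ cos Δλ, the central angle is δ ≈ 2.250 rad (128.9°).
Interpolate at f = 6/7 with slerp weights a = sin((1−f)δ)/sin δ ≈ 0.406, b = sin(fδ)/sin δ ≈ 1.204.
p = a·p₁ + b·p₂ ≈ (0.683, 0.029, 0.730); φ = arcsin(p_z) ≈ 46.90°, λ = atan2(p_y, p_x) ≈ 2.41°.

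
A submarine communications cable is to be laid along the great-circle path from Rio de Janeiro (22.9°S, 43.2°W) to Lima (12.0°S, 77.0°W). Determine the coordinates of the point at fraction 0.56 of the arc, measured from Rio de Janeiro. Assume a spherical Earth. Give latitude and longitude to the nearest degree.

≈ 18°S, 63°W

The haversine formula gives a central angle δ ≈ 0.592 rad (33.9°) between the endpoints.
Interpolate at f = 0.56 with slerp weights a = sin((1−f)δ)/sin δ ≈ 0.462, b = sin(fδ)/sin δ ≈ 0.583.
p = a·p₁ + b·p₂ ≈ (0.438, -0.847, -0.301); φ = arcsin(p_z) ≈ -17.51°, λ = atan2(p_y, p_x) ≈ -62.64°.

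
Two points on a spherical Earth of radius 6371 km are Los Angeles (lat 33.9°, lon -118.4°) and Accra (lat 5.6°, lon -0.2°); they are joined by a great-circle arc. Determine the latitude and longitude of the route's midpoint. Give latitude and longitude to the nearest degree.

≈ lat 35°, lon -51°

Write both endpoints as unit vectors p₁, p₂ with components (cos φ cos λ, cos φ sin λ, sin φ).
The central angle between the endpoints is δ = arccos(p₁·p₂) ≈ 1.913 rad (109.6°).
Interpolate at f = 1/2 with slerp weights a = sin((1−f)δ)/sin δ ≈ 0.868, b = sin(fδ)/sin δ ≈ 0.868.
p = a·p₁ + b·p₂ ≈ (0.521, -0.637, 0.569); φ = arcsin(p_z) ≈ 34.66°, λ = atan2(p_y, p_x) ≈ -50.70°.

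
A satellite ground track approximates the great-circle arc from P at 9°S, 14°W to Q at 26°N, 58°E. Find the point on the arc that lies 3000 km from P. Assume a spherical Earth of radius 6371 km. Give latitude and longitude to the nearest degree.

≈ 5°N, 9°E

The haversine formula gives a central angle δ ≈ 1.364 rad (78.1°) between the endpoints. The total great-circle distance is δ·R ≈ 1.364 × 6371 ≈ 8687 km, so the target fraction is f = 3000/8687 ≈ 0.345.
Interpolate at f ≈ 0.345 with slerp weights a = sin((1−f)δ)/sin δ ≈ 0.796, b = sin(fδ)/sin δ ≈ 0.464.
p = a·p₁ + b·p₂ ≈ (0.983, 0.163, 0.079); φ = arcsin(p_z) ≈ 4.52°, λ = atan2(p_y, p_x) ≈ 9.42°.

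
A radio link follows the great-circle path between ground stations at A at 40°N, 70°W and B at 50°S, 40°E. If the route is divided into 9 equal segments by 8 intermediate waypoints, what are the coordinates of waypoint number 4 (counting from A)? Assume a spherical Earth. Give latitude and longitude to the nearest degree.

≈ 3°S, 27°W

Write both endpoints as unit vectors p₁, p₂ with components (cos φ cos λ, cos φ sin λ, sin φ).
The central angle between the endpoints is δ = arccos(p₁·p₂) ≈ 2.293 rad (131.4°).
Interpolate at f = 4/9 with slerp weights a = sin((1−f)δ)/sin δ ≈ 1.274, b = sin(fδ)/sin δ ≈ 1.135.
p = a·p₁ + b·p₂ ≈ (0.892, -0.448, -0.050); φ = arcsin(p_z) ≈ -2.88°, λ = atan2(p_y, p_x) ≈ -26.67°.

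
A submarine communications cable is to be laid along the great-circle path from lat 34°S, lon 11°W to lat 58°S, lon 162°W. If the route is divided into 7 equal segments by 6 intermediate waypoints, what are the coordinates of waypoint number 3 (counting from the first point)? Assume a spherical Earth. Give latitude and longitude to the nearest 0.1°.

Write both endpoints as unit vectors p₁, p₂ with components (cos φ cos λ, cos φ sin λ, sin φ).
The central angle between the endpoints is δ = arccos(p₁·p₂) ≈ 1.481 rad (84.8°).
Interpolate at f = 3/7 with slerp weights a = sin((1−f)δ)/sin δ ≈ 0.752, b = sin(fδ)/sin δ ≈ 0.595.
p = a·p₁ + b·p₂ ≈ (0.312, -0.216, -0.925); φ = arcsin(p_z) ≈ -67.70°, λ = atan2(p_y, p_x) ≈ -34.76°.

≈ lat 67.7°S, lon 34.8°W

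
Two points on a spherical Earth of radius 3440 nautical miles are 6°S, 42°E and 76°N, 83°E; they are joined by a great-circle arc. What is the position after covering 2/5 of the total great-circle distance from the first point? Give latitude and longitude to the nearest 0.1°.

≈ 27.7°N, 47.8°E

Convert each endpoint to a unit vector on the sphere (x = cos φ cos λ, y = cos φ sin λ, z = sin φ).
The central angle between the endpoints is δ = arccos(p₁·p₂) ≈ 1.491 rad (85.4°).
Interpolate at f = 2/5 with slerp weights a = sin((1−f)δ)/sin δ ≈ 0.782, b = sin(fδ)/sin δ ≈ 0.563.
p = a·p₁ + b·p₂ ≈ (0.595, 0.656, 0.465); φ = arcsin(p_z) ≈ 27.70°, λ = atan2(p_y, p_x) ≈ 47.80°.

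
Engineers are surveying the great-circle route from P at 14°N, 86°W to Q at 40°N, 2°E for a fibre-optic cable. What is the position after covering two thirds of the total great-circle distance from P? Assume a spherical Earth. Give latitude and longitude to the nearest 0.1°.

The haversine formula gives a central angle δ ≈ 1.388 rad (79.5°) between the endpoints.
Interpolate at f = 2/3 with slerp weights a = sin((1−f)δ)/sin δ ≈ 0.454, b = sin(fδ)/sin δ ≈ 0.812.
p = a·p₁ + b·p₂ ≈ (0.653, -0.418, 0.632); φ = arcsin(p_z) ≈ 39.20°, λ = atan2(p_y, p_x) ≈ -32.62°.

≈ 39.2°N, 32.6°W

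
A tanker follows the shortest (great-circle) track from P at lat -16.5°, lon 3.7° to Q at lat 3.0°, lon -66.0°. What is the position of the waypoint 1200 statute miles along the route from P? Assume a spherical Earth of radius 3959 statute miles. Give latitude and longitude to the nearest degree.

Write both endpoints as unit vectors p₁, p₂ with components (cos φ cos λ, cos φ sin λ, sin φ).
The central angle between the endpoints is δ = arccos(p₁·p₂) ≈ 1.248 rad (71.5°). The total great-circle distance is δ·R ≈ 1.248 × 3959 ≈ 4940 mi, so the target fraction is f = 1200/4940 ≈ 0.243.
Interpolate at f ≈ 0.243 with slerp weights a = sin((1−f)δ)/sin δ ≈ 0.855, b = sin(fδ)/sin δ ≈ 0.315.
p = a·p₁ + b·p₂ ≈ (0.945, -0.234, -0.226); φ = arcsin(p_z) ≈ -13.08°, λ = atan2(p_y, p_x) ≈ -13.92°.

≈ lat -13°, lon -14°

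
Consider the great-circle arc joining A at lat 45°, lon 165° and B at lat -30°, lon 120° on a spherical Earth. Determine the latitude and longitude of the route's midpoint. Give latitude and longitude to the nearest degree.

Write both endpoints as unit vectors p₁, p₂ with components (cos φ cos λ, cos φ sin λ, sin φ).
The central angle between the endpoints is δ = arccos(p₁·p₂) ≈ 1.491 rad (85.4°).
Interpolate at f = 1/2 with slerp weights a = sin((1−f)δ)/sin δ ≈ 0.681, b = sin(fδ)/sin δ ≈ 0.681.
p = a·p₁ + b·p₂ ≈ (-0.760, 0.635, 0.141); φ = arcsin(p_z) ≈ 8.10°, λ = atan2(p_y, p_x) ≈ 140.10°.

≈ lat 8°, lon 140°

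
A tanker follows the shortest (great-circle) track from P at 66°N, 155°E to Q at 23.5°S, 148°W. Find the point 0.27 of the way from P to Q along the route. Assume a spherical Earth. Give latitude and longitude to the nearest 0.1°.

≈ 44.5°N, 175.5°W

Convert each endpoint to a unit vector on the sphere (x = cos φ cos λ, y = cos φ sin λ, z = sin φ).
The central angle between the endpoints is δ = arccos(p₁·p₂) ≈ 1.733 rad (99.3°).
Interpolate at f = 0.27 with slerp weights a = sin((1−f)δ)/sin δ ≈ 0.966, b = sin(fδ)/sin δ ≈ 0.457.
p = a·p₁ + b·p₂ ≈ (-0.711, -0.056, 0.700); φ = arcsin(p_z) ≈ 44.46°, λ = atan2(p_y, p_x) ≈ -175.50°.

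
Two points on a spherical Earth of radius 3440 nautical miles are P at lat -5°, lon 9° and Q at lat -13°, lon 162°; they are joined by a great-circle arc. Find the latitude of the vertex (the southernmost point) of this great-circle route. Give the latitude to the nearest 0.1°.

The great circle lies in the plane with unit normal n̂ = (p₁ × p₂)/|p₁ × p₂|.
Here n̂_z ≈ +0.825; the vertex latitude is φ_max = arccos|n̂_z| ≈ 34.4°.
Check via Clairaut: cos φ_max = |cos φ₁| · sin C = cos(5.0°)·sin(124.1°) ≈ 0.825, again giving ≈ 34.4°.

≈ -34.4°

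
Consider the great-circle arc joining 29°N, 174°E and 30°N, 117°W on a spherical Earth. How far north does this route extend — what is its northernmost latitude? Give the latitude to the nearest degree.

The great circle lies in the plane with unit normal n̂ = (p₁ × p₂)/|p₁ × p₂|.
Here n̂_z ≈ +0.824; the vertex latitude is φ_max = arccos|n̂_z| ≈ 34.5°.

≈ 34°N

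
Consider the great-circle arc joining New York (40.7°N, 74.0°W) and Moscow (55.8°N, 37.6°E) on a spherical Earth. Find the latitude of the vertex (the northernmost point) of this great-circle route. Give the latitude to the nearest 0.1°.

≈ 64.6°N

The great circle lies in the plane with unit normal n̂ = (p₁ × p₂)/|p₁ × p₂|.
Here n̂_z ≈ +0.429; the vertex latitude is φ_max = arccos|n̂_z| ≈ 64.6°.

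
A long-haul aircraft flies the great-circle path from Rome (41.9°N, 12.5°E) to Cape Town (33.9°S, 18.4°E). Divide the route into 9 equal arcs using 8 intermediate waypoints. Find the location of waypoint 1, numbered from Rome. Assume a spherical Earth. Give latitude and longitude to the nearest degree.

Write both endpoints as unit vectors p₁, p₂ with components (cos φ cos λ, cos φ sin λ, sin φ).
The central angle between the endpoints is δ = arccos(p₁·p₂) ≈ 1.326 rad (76.0°).
Interpolate at f = 1/9 with slerp weights a = sin((1−f)δ)/sin δ ≈ 0.953, b = sin(fδ)/sin δ ≈ 0.151.
p = a·p₁ + b·p₂ ≈ (0.811, 0.193, 0.552); φ = arcsin(p_z) ≈ 33.49°, λ = atan2(p_y, p_x) ≈ 13.39°.

≈ (33°N, 13°E)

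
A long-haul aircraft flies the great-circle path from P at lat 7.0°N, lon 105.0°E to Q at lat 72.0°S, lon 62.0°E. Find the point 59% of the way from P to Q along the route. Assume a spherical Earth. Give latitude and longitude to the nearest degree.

Write both endpoints as unit vectors p₁, p₂ with components (cos φ cos λ, cos φ sin λ, sin φ).
The central angle between the endpoints is δ = arccos(p₁·p₂) ≈ 1.462 rad (83.8°).
Interpolate at f = 0.59 with slerp weights a = sin((1−f)δ)/sin δ ≈ 0.568, b = sin(fδ)/sin δ ≈ 0.764.
p = a·p₁ + b·p₂ ≈ (-0.035, 0.753, -0.658); φ = arcsin(p_z) ≈ -41.11°, λ = atan2(p_y, p_x) ≈ 92.66°.

≈ lat 41°S, lon 93°E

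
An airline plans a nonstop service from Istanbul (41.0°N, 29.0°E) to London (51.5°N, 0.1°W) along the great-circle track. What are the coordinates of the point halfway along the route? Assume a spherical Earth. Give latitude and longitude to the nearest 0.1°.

≈ 47.2°N, 15.9°E

Convert each endpoint to a unit vector on the sphere (x = cos φ cos λ, y = cos φ sin λ, z = sin φ).
The central angle between the endpoints is δ = arccos(p₁·p₂) ≈ 0.393 rad (22.5°).
Interpolate at f = 1/2 with slerp weights a = sin((1−f)δ)/sin δ ≈ 0.510, b = sin(fδ)/sin δ ≈ 0.510.
p = a·p₁ + b·p₂ ≈ (0.654, 0.186, 0.733); φ = arcsin(p_z) ≈ 47.17°, λ = atan2(p_y, p_x) ≈ 15.88°.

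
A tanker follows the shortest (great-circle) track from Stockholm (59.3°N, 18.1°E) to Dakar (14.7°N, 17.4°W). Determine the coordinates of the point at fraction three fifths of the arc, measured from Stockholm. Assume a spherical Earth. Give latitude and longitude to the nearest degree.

Convert each endpoint to a unit vector on the sphere (x = cos φ cos λ, y = cos φ sin λ, z = sin φ).
The central angle between the endpoints is δ = arccos(p₁·p₂) ≈ 0.902 rad (51.7°).
Interpolate at f = 3/5 with slerp weights a = sin((1−f)δ)/sin δ ≈ 0.450, b = sin(fδ)/sin δ ≈ 0.657.
p = a·p₁ + b·p₂ ≈ (0.824, -0.119, 0.553); φ = arcsin(p_z) ≈ 33.61°, λ = atan2(p_y, p_x) ≈ -8.18°.

≈ 34°N, 8°W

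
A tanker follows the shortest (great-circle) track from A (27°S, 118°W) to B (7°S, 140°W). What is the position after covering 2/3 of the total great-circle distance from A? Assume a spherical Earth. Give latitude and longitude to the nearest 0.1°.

≈ (13.9°S, 133.2°W)

Write both endpoints as unit vectors p₁, p₂ with components (cos φ cos λ, cos φ sin λ, sin φ).
The central angle between the endpoints is δ = arccos(p₁·p₂) ≈ 0.505 rad (28.9°).
Interpolate at f = 2/3 with slerp weights a = sin((1−f)δ)/sin δ ≈ 0.346, b = sin(fδ)/sin δ ≈ 0.683.
p = a·p₁ + b·p₂ ≈ (-0.664, -0.708, -0.240); φ = arcsin(p_z) ≈ -13.91°, λ = atan2(p_y, p_x) ≈ -133.16°.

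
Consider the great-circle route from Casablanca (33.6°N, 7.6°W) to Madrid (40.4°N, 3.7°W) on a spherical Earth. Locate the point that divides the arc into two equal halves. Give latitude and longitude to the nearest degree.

Write both endpoints as unit vectors p₁, p₂ with components (cos φ cos λ, cos φ sin λ, sin φ).
The central angle between the endpoints is δ = arccos(p₁·p₂) ≈ 0.131 rad (7.5°).
Interpolate at f = 1/2 with slerp weights a = sin((1−f)δ)/sin δ ≈ 0.501, b = sin(fδ)/sin δ ≈ 0.501.
p = a·p₁ + b·p₂ ≈ (0.794, -0.080, 0.602); φ = arcsin(p_z) ≈ 37.02°, λ = atan2(p_y, p_x) ≈ -5.74°.

≈ 37°N, 6°W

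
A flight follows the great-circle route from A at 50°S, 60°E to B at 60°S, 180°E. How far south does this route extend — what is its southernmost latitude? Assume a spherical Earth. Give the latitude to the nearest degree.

≈ 71°S

The great circle lies in the plane with unit normal n̂ = (p₁ × p₂)/|p₁ × p₂|.
Here n̂_z ≈ +0.322; the vertex latitude is φ_max = arccos|n̂_z| ≈ 71.2°.
Check via Clairaut: cos φ_max = |cos φ₁| · sin C = cos(50.0°)·sin(149.9°) ≈ 0.322, again giving ≈ 71.2°.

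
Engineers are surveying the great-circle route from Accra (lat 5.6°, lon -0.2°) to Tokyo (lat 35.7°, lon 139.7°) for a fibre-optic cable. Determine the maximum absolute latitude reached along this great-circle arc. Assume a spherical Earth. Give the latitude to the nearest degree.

The great circle lies in the plane with unit normal n̂ = (p₁ × p₂)/|p₁ × p₂|.
Here n̂_z ≈ +0.629; the vertex latitude is φ_max = arccos|n̂_z| ≈ 51.0°.
Check via Clairaut: cos φ_max = |cos φ₁| · sin C = cos(5.6°)·sin(39.2°) ≈ 0.629, again giving ≈ 51.0°.

≈ 51°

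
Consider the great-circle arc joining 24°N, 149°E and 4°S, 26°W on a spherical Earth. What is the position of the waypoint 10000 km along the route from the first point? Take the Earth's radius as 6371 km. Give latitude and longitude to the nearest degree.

Write both endpoints as unit vectors p₁, p₂ with components (cos φ cos λ, cos φ sin λ, sin φ).
The central angle between the endpoints is δ = arccos(p₁·p₂) ≈ 2.783 rad (159.4°). The total great-circle distance is δ·R ≈ 2.783 × 6371 ≈ 17727 km, so the target fraction is f = 10000/17727 ≈ 0.564.
Interpolate at f ≈ 0.564 with slerp weights a = sin((1−f)δ)/sin δ ≈ 2.665, b = sin(fδ)/sin δ ≈ 2.846.
p = a·p₁ + b·p₂ ≈ (0.464, 0.010, 0.886); φ = arcsin(p_z) ≈ 62.33°, λ = atan2(p_y, p_x) ≈ 1.19°.

≈ 62°N, 1°E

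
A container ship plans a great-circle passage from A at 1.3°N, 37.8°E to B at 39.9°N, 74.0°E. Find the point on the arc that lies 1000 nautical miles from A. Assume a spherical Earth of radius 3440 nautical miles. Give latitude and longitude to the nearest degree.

≈ 15°N, 48°E

From cos δ = sin φ₁ sin φ₂ + cos φ₁ cos φ₂ cos Δλ, the central angle is δ ≈ 0.885 rad (50.7°). The total great-circle distance is δ·R ≈ 0.885 × 3440 ≈ 3044 nmi, so the target fraction is f = 1000/3044 ≈ 0.329.
Interpolate at f ≈ 0.329 with slerp weights a = sin((1−f)δ)/sin δ ≈ 0.723, b = sin(fδ)/sin δ ≈ 0.370.
p = a·p₁ + b·p₂ ≈ (0.650, 0.716, 0.254); φ = arcsin(p_z) ≈ 14.72°, λ = atan2(p_y, p_x) ≈ 47.79°.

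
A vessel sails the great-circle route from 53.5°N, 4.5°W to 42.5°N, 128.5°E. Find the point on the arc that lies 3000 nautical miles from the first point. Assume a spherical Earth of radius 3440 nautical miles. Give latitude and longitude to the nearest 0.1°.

Convert each endpoint to a unit vector on the sphere (x = cos φ cos λ, y = cos φ sin λ, z = sin φ).
The central angle between the endpoints is δ = arccos(p₁·p₂) ≈ 1.324 rad (75.9°). The total great-circle distance is δ·R ≈ 1.324 × 3440 ≈ 4556 nmi, so the target fraction is f = 3000/4556 ≈ 0.659.
Interpolate at f ≈ 0.659 with slerp weights a = sin((1−f)δ)/sin δ ≈ 0.451, b = sin(fδ)/sin δ ≈ 0.790.
p = a·p₁ + b·p₂ ≈ (-0.095, 0.435, 0.896); φ = arcsin(p_z) ≈ 63.59°, λ = atan2(p_y, p_x) ≈ 102.35°.

≈ 63.6°N, 102.4°E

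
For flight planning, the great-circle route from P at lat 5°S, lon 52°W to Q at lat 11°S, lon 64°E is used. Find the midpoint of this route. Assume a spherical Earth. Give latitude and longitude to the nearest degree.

≈ lat 15°S, lon 5°E

Write both endpoints as unit vectors p₁, p₂ with components (cos φ cos λ, cos φ sin λ, sin φ).
The central angle between the endpoints is δ = arccos(p₁·p₂) ≈ 1.995 rad (114.3°).
Interpolate at f = 1/2 with slerp weights a = sin((1−f)δ)/sin δ ≈ 0.922, b = sin(fδ)/sin δ ≈ 0.922.
p = a·p₁ + b·p₂ ≈ (0.962, 0.090, -0.256); φ = arcsin(p_z) ≈ -14.85°, λ = atan2(p_y, p_x) ≈ 5.32°.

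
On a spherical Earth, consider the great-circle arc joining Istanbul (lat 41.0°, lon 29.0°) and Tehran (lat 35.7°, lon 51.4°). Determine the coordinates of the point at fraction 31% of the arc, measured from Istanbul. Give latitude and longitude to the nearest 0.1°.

Convert each endpoint to a unit vector on the sphere (x = cos φ cos λ, y = cos φ sin λ, z = sin φ).
The central angle between the endpoints is δ = arccos(p₁·p₂) ≈ 0.319 rad (18.3°).
Interpolate at f = 0.31 with slerp weights a = sin((1−f)δ)/sin δ ≈ 0.696, b = sin(fδ)/sin δ ≈ 0.315.
p = a·p₁ + b·p₂ ≈ (0.619, 0.455, 0.640); φ = arcsin(p_z) ≈ 39.83°, λ = atan2(p_y, p_x) ≈ 36.29°.

≈ lat 39.8°, lon 36.3°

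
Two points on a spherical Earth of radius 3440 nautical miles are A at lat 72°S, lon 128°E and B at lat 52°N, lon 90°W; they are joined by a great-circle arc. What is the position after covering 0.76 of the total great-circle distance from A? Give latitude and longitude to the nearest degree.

The haversine formula gives a central angle δ ≈ 2.689 rad (154.1°) between the endpoints.
Interpolate at f = 0.76 with slerp weights a = sin((1−f)δ)/sin δ ≈ 1.376, b = sin(fδ)/sin δ ≈ 2.036.
p = a·p₁ + b·p₂ ≈ (-0.262, -0.919, 0.296); φ = arcsin(p_z) ≈ 17.22°, λ = atan2(p_y, p_x) ≈ -105.90°.

≈ lat 17°N, lon 106°W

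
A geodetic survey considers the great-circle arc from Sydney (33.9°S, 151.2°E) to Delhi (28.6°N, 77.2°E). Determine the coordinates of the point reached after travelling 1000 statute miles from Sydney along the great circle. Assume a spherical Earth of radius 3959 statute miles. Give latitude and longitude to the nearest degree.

≈ 25°S, 138°E

Write both endpoints as unit vectors p₁, p₂ with components (cos φ cos λ, cos φ sin λ, sin φ).
The central angle between the endpoints is δ = arccos(p₁·p₂) ≈ 1.637 rad (93.8°). The total great-circle distance is δ·R ≈ 1.637 × 3959 ≈ 6481 mi, so the target fraction is f = 1000/6481 ≈ 0.154.
Interpolate at f ≈ 0.154 with slerp weights a = sin((1−f)δ)/sin δ ≈ 0.985, b = sin(fδ)/sin δ ≈ 0.250.
p = a·p₁ + b·p₂ ≈ (-0.668, 0.608, -0.429); φ = arcsin(p_z) ≈ -25.43°, λ = atan2(p_y, p_x) ≈ 137.66°.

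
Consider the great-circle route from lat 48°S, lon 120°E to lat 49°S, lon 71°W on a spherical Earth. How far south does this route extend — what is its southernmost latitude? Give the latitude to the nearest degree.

The great circle lies in the plane with unit normal n̂ = (p₁ × p₂)/|p₁ × p₂|.
Here n̂_z ≈ +0.084; the vertex latitude is φ_max = arccos|n̂_z| ≈ 85.2°.
Check via Clairaut: cos φ_max = |cos φ₁| · sin C = cos(48.0°)·sin(172.7°) ≈ 0.084, again giving ≈ 85.2°.

≈ 85°S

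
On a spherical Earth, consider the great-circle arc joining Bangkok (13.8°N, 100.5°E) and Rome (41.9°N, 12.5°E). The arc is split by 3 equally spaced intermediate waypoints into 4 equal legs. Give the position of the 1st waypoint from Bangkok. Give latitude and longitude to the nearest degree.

≈ 26°N, 84°E

Write both endpoints as unit vectors p₁, p₂ with components (cos φ cos λ, cos φ sin λ, sin φ).
The central angle between the endpoints is δ = arccos(p₁·p₂) ≈ 1.385 rad (79.4°).
Interpolate at f = 1/4 with slerp weights a = sin((1−f)δ)/sin δ ≈ 0.877, b = sin(fδ)/sin δ ≈ 0.345.
p = a·p₁ + b·p₂ ≈ (0.096, 0.893, 0.440); φ = arcsin(p_z) ≈ 26.09°, λ = atan2(p_y, p_x) ≈ 83.88°.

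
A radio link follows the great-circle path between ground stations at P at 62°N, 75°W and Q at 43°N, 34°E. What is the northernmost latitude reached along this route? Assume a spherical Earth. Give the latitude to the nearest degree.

The great circle lies in the plane with unit normal n̂ = (p₁ × p₂)/|p₁ × p₂|.
Here n̂_z ≈ +0.373; the vertex latitude is φ_max = arccos|n̂_z| ≈ 68.1°.

≈ 68°N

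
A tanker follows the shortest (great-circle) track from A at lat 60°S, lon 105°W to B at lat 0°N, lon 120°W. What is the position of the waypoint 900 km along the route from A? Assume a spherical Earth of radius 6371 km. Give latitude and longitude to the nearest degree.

≈ lat 52°S, lon 109°W

Write both endpoints as unit vectors p₁, p₂ with components (cos φ cos λ, cos φ sin λ, sin φ).
The central angle between the endpoints is δ = arccos(p₁·p₂) ≈ 1.067 rad (61.1°). The total great-circle distance is δ·R ≈ 1.067 × 6371 ≈ 6796 km, so the target fraction is f = 900/6796 ≈ 0.132.
Interpolate at f ≈ 0.132 with slerp weights a = sin((1−f)δ)/sin δ ≈ 0.912, b = sin(fδ)/sin δ ≈ 0.161.
p = a·p₁ + b·p₂ ≈ (-0.198, -0.580, -0.790); φ = arcsin(p_z) ≈ -52.20°, λ = atan2(p_y, p_x) ≈ -108.89°.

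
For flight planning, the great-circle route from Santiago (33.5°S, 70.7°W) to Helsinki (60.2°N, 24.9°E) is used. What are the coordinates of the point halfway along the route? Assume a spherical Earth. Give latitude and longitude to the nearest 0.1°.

≈ 18.8°N, 38.5°W

Write both endpoints as unit vectors p₁, p₂ with components (cos φ cos λ, cos φ sin λ, sin φ).
The central angle between the endpoints is δ = arccos(p₁·p₂) ≈ 2.117 rad (121.3°).
Interpolate at f = 1/2 with slerp weights a = sin((1−f)δ)/sin δ ≈ 1.020, b = sin(fδ)/sin δ ≈ 1.020.
p = a·p₁ + b·p₂ ≈ (0.741, -0.589, 0.322); φ = arcsin(p_z) ≈ 18.79°, λ = atan2(p_y, p_x) ≈ -38.50°.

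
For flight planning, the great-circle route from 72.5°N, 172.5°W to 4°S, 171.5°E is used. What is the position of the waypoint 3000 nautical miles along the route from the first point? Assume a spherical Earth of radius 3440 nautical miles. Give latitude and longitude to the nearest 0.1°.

The haversine formula gives a central angle δ ≈ 1.347 rad (77.2°) between the endpoints. The total great-circle distance is δ·R ≈ 1.347 × 3440 ≈ 4634 nmi, so the target fraction is f = 3000/4634 ≈ 0.647.
Interpolate at f ≈ 0.647 with slerp weights a = sin((1−f)δ)/sin δ ≈ 0.469, b = sin(fδ)/sin δ ≈ 0.785.
p = a·p₁ + b·p₂ ≈ (-0.915, 0.097, 0.393); φ = arcsin(p_z) ≈ 23.11°, λ = atan2(p_y, p_x) ≈ 173.92°.

≈ 23.1°N, 173.9°E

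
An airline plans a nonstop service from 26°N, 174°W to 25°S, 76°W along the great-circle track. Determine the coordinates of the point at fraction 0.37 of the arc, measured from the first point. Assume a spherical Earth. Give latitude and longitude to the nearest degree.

From cos δ = sin φ₁ sin φ₂ + cos φ₁ cos φ₂ cos Δλ, the central angle is δ ≈ 1.874 rad (107.4°).
Interpolate at f = 0.37 with slerp weights a = sin((1−f)δ)/sin δ ≈ 0.969, b = sin(fδ)/sin δ ≈ 0.670.
p = a·p₁ + b·p₂ ≈ (-0.719, -0.680, 0.142); φ = arcsin(p_z) ≈ 8.15°, λ = atan2(p_y, p_x) ≈ -136.61°.

≈ 8°N, 137°W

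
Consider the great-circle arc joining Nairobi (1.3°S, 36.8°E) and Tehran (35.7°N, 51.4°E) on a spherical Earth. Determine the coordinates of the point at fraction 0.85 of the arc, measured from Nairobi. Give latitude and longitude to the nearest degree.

Write both endpoints as unit vectors p₁, p₂ with components (cos φ cos λ, cos φ sin λ, sin φ).
The central angle between the endpoints is δ = arccos(p₁·p₂) ≈ 0.688 rad (39.4°).
Interpolate at f = 0.85 with slerp weights a = sin((1−f)δ)/sin δ ≈ 0.162, b = sin(fδ)/sin δ ≈ 0.869.
p = a·p₁ + b·p₂ ≈ (0.570, 0.649, 0.504); φ = arcsin(p_z) ≈ 30.24°, λ = atan2(p_y, p_x) ≈ 48.69°.

≈ (30°N, 49°E)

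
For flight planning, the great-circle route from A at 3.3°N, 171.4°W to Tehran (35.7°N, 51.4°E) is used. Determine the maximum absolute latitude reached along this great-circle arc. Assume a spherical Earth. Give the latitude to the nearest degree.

≈ 48°N

The great circle lies in the plane with unit normal n̂ = (p₁ × p₂)/|p₁ × p₂|.
Here n̂_z ≈ -0.666; the vertex latitude is φ_max = arccos|n̂_z| ≈ 48.3°.
Check via Clairaut: cos φ_max = |cos φ₁| · sin C = cos(3.3°)·sin(41.8°) ≈ 0.666, again giving ≈ 48.3°.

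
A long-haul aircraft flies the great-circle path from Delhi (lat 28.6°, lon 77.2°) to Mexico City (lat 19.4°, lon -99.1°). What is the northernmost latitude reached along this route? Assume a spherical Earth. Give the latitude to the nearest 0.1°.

The great circle lies in the plane with unit normal n̂ = (p₁ × p₂)/|p₁ × p₂|.
Here n̂_z ≈ -0.072; the vertex latitude is φ_max = arccos|n̂_z| ≈ 85.9°.

≈ 85.9°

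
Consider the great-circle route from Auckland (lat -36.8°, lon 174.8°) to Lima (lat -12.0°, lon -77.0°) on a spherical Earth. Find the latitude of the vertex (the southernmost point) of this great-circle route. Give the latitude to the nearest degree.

≈ -41°

The great circle lies in the plane with unit normal n̂ = (p₁ × p₂)/|p₁ × p₂|.
Here n̂_z ≈ +0.749; the vertex latitude is φ_max = arccos|n̂_z| ≈ 41.5°.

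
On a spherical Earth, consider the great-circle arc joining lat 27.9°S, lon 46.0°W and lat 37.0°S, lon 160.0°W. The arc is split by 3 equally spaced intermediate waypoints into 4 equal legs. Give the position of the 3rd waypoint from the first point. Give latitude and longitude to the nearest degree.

≈ lat 47°S, lon 133°W

Convert each endpoint to a unit vector on the sphere (x = cos φ cos λ, y = cos φ sin λ, z = sin φ).
The central angle between the endpoints is δ = arccos(p₁·p₂) ≈ 1.576 rad (90.3°).
Interpolate at f = 3/4 with slerp weights a = sin((1−f)δ)/sin δ ≈ 0.384, b = sin(fδ)/sin δ ≈ 0.925.
p = a·p₁ + b·p₂ ≈ (-0.459, -0.497, -0.737); φ = arcsin(p_z) ≈ -47.44°, λ = atan2(p_y, p_x) ≈ -132.72°.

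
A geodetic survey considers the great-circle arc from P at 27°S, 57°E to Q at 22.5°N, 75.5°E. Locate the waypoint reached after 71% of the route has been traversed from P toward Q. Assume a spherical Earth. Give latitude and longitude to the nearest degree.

≈ 8°N, 70°E

The haversine formula gives a central angle δ ≈ 0.919 rad (52.6°) between the endpoints.
Interpolate at f = 0.71 with slerp weights a = sin((1−f)δ)/sin δ ≈ 0.331, b = sin(fδ)/sin δ ≈ 0.764.
p = a·p₁ + b·p₂ ≈ (0.337, 0.931, 0.142); φ = arcsin(p_z) ≈ 8.16°, λ = atan2(p_y, p_x) ≈ 70.07°.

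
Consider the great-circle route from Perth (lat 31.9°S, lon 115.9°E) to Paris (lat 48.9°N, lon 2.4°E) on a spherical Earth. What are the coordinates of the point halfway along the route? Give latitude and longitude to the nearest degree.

The haversine formula gives a central angle δ ≈ 2.240 rad (128.4°) between the endpoints.
Interpolate at f = 1/2 with slerp weights a = sin((1−f)δ)/sin δ ≈ 1.148, b = sin(fδ)/sin δ ≈ 1.148.
p = a·p₁ + b·p₂ ≈ (0.328, 0.908, 0.258); φ = arcsin(p_z) ≈ 14.98°, λ = atan2(p_y, p_x) ≈ 70.13°.

≈ lat 15°N, lon 70°E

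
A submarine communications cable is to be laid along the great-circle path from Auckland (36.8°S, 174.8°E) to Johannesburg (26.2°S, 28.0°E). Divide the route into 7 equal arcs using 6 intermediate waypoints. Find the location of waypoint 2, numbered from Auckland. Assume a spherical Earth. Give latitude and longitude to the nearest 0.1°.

Write both endpoints as unit vectors p₁, p₂ with components (cos φ cos λ, cos φ sin λ, sin φ).
The central angle between the endpoints is δ = arccos(p₁·p₂) ≈ 1.914 rad (109.7°).
Interpolate at f = 2/7 with slerp weights a = sin((1−f)δ)/sin δ ≈ 1.040, b = sin(fδ)/sin δ ≈ 0.552.
p = a·p₁ + b·p₂ ≈ (-0.392, 0.308, -0.867); φ = arcsin(p_z) ≈ -60.10°, λ = atan2(p_y, p_x) ≈ 141.82°.

≈ (60.1°S, 141.8°E)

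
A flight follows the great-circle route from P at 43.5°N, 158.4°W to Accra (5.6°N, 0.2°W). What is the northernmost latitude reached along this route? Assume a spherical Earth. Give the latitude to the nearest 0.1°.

The great circle lies in the plane with unit normal n̂ = (p₁ × p₂)/|p₁ × p₂|.
Here n̂_z ≈ +0.336; the vertex latitude is φ_max = arccos|n̂_z| ≈ 70.4°.
Check via Clairaut: cos φ_max = |cos φ₁| · sin C = cos(43.5°)·sin(27.6°) ≈ 0.336, again giving ≈ 70.4°.

≈ 70.4°N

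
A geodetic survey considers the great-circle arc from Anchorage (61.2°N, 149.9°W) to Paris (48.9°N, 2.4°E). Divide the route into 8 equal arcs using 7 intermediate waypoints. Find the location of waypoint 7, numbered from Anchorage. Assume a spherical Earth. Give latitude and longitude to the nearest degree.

The haversine formula gives a central angle δ ≈ 1.181 rad (67.7°) between the endpoints.
Interpolate at f = 7/8 with slerp weights a = sin((1−f)δ)/sin δ ≈ 0.159, b = sin(fδ)/sin δ ≈ 0.929.
p = a·p₁ + b·p₂ ≈ (0.544, -0.013, 0.839); φ = arcsin(p_z) ≈ 57.05°, λ = atan2(p_y, p_x) ≈ -1.35°.

≈ 57°N, 1°W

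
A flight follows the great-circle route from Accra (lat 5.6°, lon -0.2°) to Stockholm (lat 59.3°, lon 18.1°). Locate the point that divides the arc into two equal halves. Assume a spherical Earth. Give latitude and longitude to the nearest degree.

Write both endpoints as unit vectors p₁, p₂ with components (cos φ cos λ, cos φ sin λ, sin φ).
The central angle between the endpoints is δ = arccos(p₁·p₂) ≈ 0.969 rad (55.5°).
Interpolate at f = 1/2 with slerp weights a = sin((1−f)δ)/sin δ ≈ 0.565, b = sin(fδ)/sin δ ≈ 0.565.
p = a·p₁ + b·p₂ ≈ (0.836, 0.088, 0.541); φ = arcsin(p_z) ≈ 32.75°, λ = atan2(p_y, p_x) ≈ 5.98°.

≈ lat 33°, lon 6°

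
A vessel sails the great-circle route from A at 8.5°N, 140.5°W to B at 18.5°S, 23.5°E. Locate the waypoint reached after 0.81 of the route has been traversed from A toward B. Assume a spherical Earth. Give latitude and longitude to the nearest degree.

Convert each endpoint to a unit vector on the sphere (x = cos φ cos λ, y = cos φ sin λ, z = sin φ).
The central angle between the endpoints is δ = arccos(p₁·p₂) ≈ 2.819 rad (161.5°).
Interpolate at f = 0.81 with slerp weights a = sin((1−f)δ)/sin δ ≈ 1.611, b = sin(fδ)/sin δ ≈ 2.388.
p = a·p₁ + b·p₂ ≈ (0.847, -0.110, -0.520); φ = arcsin(p_z) ≈ -31.30°, λ = atan2(p_y, p_x) ≈ -7.43°.

≈ 31°S, 7°W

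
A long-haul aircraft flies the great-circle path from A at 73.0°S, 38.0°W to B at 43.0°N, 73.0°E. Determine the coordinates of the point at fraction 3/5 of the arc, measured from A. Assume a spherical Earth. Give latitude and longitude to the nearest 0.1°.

≈ 8.8°S, 53.8°E

Write both endpoints as unit vectors p₁, p₂ with components (cos φ cos λ, cos φ sin λ, sin φ).
The central angle between the endpoints is δ = arccos(p₁·p₂) ≈ 2.387 rad (136.8°).
Interpolate at f = 3/5 with slerp weights a = sin((1−f)δ)/sin δ ≈ 1.192, b = sin(fδ)/sin δ ≈ 1.447.
p = a·p₁ + b·p₂ ≈ (0.584, 0.797, -0.154); φ = arcsin(p_z) ≈ -8.83°, λ = atan2(p_y, p_x) ≈ 53.77°.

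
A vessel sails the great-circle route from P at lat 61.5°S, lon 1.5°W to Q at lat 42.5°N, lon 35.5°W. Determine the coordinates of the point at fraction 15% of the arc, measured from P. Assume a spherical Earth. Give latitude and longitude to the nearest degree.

≈ lat 46°S, lon 12°W

Convert each endpoint to a unit vector on the sphere (x = cos φ cos λ, y = cos φ sin λ, z = sin φ).
The central angle between the endpoints is δ = arccos(p₁·p₂) ≈ 1.878 rad (107.6°).
Interpolate at f = 0.15 with slerp weights a = sin((1−f)δ)/sin δ ≈ 1.049, b = sin(fδ)/sin δ ≈ 0.292.
p = a·p₁ + b·p₂ ≈ (0.675, -0.138, -0.725); φ = arcsin(p_z) ≈ -46.44°, λ = atan2(p_y, p_x) ≈ -11.55°.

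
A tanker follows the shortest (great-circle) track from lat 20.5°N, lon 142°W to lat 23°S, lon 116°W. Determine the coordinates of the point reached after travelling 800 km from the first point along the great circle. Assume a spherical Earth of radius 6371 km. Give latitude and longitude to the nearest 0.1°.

≈ lat 14.3°N, lon 138.1°W

Convert each endpoint to a unit vector on the sphere (x = cos φ cos λ, y = cos φ sin λ, z = sin φ).
The central angle between the endpoints is δ = arccos(p₁·p₂) ≈ 0.879 rad (50.3°). The total great-circle distance is δ·R ≈ 0.879 × 6371 ≈ 5599 km, so the target fraction is f = 800/5599 ≈ 0.143.
Interpolate at f ≈ 0.143 with slerp weights a = sin((1−f)δ)/sin δ ≈ 0.888, b = sin(fδ)/sin δ ≈ 0.163.
p = a·p₁ + b·p₂ ≈ (-0.721, -0.647, 0.248); φ = arcsin(p_z) ≈ 14.33°, λ = atan2(p_y, p_x) ≈ -138.12°.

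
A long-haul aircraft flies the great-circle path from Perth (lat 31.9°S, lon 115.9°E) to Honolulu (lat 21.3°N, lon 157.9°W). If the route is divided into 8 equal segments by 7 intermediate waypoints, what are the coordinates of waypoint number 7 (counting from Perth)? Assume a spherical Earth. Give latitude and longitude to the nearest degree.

Convert each endpoint to a unit vector on the sphere (x = cos φ cos λ, y = cos φ sin λ, z = sin φ).
The central angle between the endpoints is δ = arccos(p₁·p₂) ≈ 1.711 rad (98.0°).
Interpolate at f = 7/8 with slerp weights a = sin((1−f)δ)/sin δ ≈ 0.214, b = sin(fδ)/sin δ ≈ 1.007.
p = a·p₁ + b·p₂ ≈ (-0.949, -0.189, 0.253); φ = arcsin(p_z) ≈ 14.63°, λ = atan2(p_y, p_x) ≈ -168.71°.

≈ lat 15°N, lon 169°W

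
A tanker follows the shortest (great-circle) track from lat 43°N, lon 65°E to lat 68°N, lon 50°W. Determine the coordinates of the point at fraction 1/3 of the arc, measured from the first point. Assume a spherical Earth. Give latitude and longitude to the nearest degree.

≈ lat 60°N, lon 49°E

Convert each endpoint to a unit vector on the sphere (x = cos φ cos λ, y = cos φ sin λ, z = sin φ).
The central angle between the endpoints is δ = arccos(p₁·p₂) ≈ 1.028 rad (58.9°).
Interpolate at f = 1/3 with slerp weights a = sin((1−f)δ)/sin δ ≈ 0.739, b = sin(fδ)/sin δ ≈ 0.392.
p = a·p₁ + b·p₂ ≈ (0.323, 0.377, 0.868); φ = arcsin(p_z) ≈ 60.22°, λ = atan2(p_y, p_x) ≈ 49.44°.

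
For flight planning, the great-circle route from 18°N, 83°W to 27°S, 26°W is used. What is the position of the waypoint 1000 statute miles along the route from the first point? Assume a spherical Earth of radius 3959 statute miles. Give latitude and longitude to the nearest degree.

≈ 9°N, 71°W

The haversine formula gives a central angle δ ≈ 1.244 rad (71.3°) between the endpoints. The total great-circle distance is δ·R ≈ 1.244 × 3959 ≈ 4924 mi, so the target fraction is f = 1000/4924 ≈ 0.203.
Interpolate at f ≈ 0.203 with slerp weights a = sin((1−f)δ)/sin δ ≈ 0.883, b = sin(fδ)/sin δ ≈ 0.264.
p = a·p₁ + b·p₂ ≈ (0.314, -0.937, 0.153); φ = arcsin(p_z) ≈ 8.81°, λ = atan2(p_y, p_x) ≈ -71.49°.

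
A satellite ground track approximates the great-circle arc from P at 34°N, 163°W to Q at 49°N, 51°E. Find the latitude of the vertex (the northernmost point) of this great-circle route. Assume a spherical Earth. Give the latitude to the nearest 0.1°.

≈ 72.3°N

The great circle lies in the plane with unit normal n̂ = (p₁ × p₂)/|p₁ × p₂|.
Here n̂_z ≈ -0.304; the vertex latitude is φ_max = arccos|n̂_z| ≈ 72.3°.
Check via Clairaut: cos φ_max = |cos φ₁| · sin C = cos(34.0°)·sin(21.5°) ≈ 0.304, again giving ≈ 72.3°.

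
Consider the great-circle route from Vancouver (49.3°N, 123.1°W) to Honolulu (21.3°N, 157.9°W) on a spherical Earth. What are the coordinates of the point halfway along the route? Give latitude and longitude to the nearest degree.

≈ 37°N, 144°W

Convert each endpoint to a unit vector on the sphere (x = cos φ cos λ, y = cos φ sin λ, z = sin φ).
The central angle between the endpoints is δ = arccos(p₁·p₂) ≈ 0.685 rad (39.3°).
Interpolate at f = 1/2 with slerp weights a = sin((1−f)δ)/sin δ ≈ 0.531, b = sin(fδ)/sin δ ≈ 0.531.
p = a·p₁ + b·p₂ ≈ (-0.647, -0.476, 0.595); φ = arcsin(p_z) ≈ 36.53°, λ = atan2(p_y, p_x) ≈ -143.67°.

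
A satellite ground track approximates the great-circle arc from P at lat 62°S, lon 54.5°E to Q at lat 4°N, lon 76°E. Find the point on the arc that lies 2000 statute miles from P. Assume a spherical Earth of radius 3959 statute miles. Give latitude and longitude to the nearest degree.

Convert each endpoint to a unit vector on the sphere (x = cos φ cos λ, y = cos φ sin λ, z = sin φ).
The central angle between the endpoints is δ = arccos(p₁·p₂) ≈ 1.187 rad (68.0°). The total great-circle distance is δ·R ≈ 1.187 × 3959 ≈ 4701 mi, so the target fraction is f = 2000/4701 ≈ 0.425.
Interpolate at f ≈ 0.425 with slerp weights a = sin((1−f)δ)/sin δ ≈ 0.680, b = sin(fδ)/sin δ ≈ 0.522.
p = a·p₁ + b·p₂ ≈ (0.311, 0.765, -0.564); φ = arcsin(p_z) ≈ -34.32°, λ = atan2(p_y, p_x) ≈ 67.86°.

≈ lat 34°S, lon 68°E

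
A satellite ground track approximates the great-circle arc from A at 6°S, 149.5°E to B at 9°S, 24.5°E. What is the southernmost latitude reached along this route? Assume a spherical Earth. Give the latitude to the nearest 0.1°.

The great circle lies in the plane with unit normal n̂ = (p₁ × p₂)/|p₁ × p₂|.
Here n̂_z ≈ -0.961; the vertex latitude is φ_max = arccos|n̂_z| ≈ 16.0°.
Check via Clairaut: cos φ_max = |cos φ₁| · sin C = cos(6.0°)·sin(104.9°) ≈ 0.961, again giving ≈ 16.0°.

≈ 16.0°S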